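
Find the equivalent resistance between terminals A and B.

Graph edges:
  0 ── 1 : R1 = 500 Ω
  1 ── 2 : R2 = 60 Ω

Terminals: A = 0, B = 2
Reduce the network between node 0 (A) and node 2 (B) by series/parallel combination:
  Rs1 = R1 + R2 (series, joined only at node 1) = 500 + 60 = 560 Ω
R_eq = 560 Ω

Final answer: 560 Ω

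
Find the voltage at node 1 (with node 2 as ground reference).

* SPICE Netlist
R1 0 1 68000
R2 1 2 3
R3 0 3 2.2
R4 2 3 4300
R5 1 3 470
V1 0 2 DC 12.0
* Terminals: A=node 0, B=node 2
Nodal analysis, taking node 2 as the 0 V reference.
Source V1 fixes V_0 = 12 V.
KCL at each unknown node (sum of currents leaving = 0; resistances in Ω):
  Node 1: (V_1 - 12)/68000 + (V_1 - 0)/3 + (V_1 - V_3)/470 = 0
  Node 3: (V_3 - 12)/2.2 + (V_3 - 0)/4300 + (V_3 - V_1)/470 = 0
Collecting terms (coefficients in siemens):
  0.3355·V_1 - 0.002128·V_3 = 0.0001765
  0.4569·V_3 - 0.002128·V_1 = 5.455
Determinant D = (0.3355)(0.4569) - (-0.002128)(-0.002128) = 0.1533
V_1 = [(0.0001765)(0.4569) - (-0.002128)(5.455)]/D = 0.07624 V
V_3 = [(0.3355)(5.455) - (0.0001765)(-0.002128)]/D = 11.94 V
The requested potential is V_1 = 0.07624 V.

Final answer: V_1 = 0.07624 V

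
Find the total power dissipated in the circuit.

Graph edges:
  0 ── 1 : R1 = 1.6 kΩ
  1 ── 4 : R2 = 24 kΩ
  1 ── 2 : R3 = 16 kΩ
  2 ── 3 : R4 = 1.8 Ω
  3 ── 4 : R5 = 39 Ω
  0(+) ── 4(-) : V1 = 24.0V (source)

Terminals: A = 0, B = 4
Nodal analysis, taking node 4 as the 0 V reference.
Source V1 fixes V_0 = 24 V.
KCL at each unknown node (sum of currents leaving = 0; resistances in Ω):
  Node 1: (V_1 - 24)/1600 + (V_1 - 0)/24000 + (V_1 - V_2)/16000 = 0
  Node 2: (V_2 - V_1)/16000 + (V_2 - V_3)/1.8 = 0
  Node 3: (V_3 - V_2)/1.8 + (V_3 - 0)/39 = 0
Collecting terms (coefficients in siemens):
  0.0007292·V_1 - 0.0000625·V_2 = 0.015
  0.5556·V_2 - 0.0000625·V_1 - 0.5556·V_3 = 0
  0.5812·V_3 - 0.5556·V_2 = 0
Solving these 3 simultaneous equations (Gaussian elimination) gives:
  V_1 = 20.58 V, V_2 = 0.05234 V, V_3 = 0.05003 V
Power in each resistor, P = (ΔV)²/R:
  P_R1 = (24 - 20.58)²/1600 = 0.007328 W
  P_R2 = (20.58 - 0)²/24000 = 0.01764 W
  P_R3 = (20.58 - 0.05234)²/16000 = 0.02633 W
  P_R4 = (0.05234 - 0.05003)²/1.8 = 0.000002962 W
  P_R5 = (0.05003 - 0)²/39 = 0.00006417 W
P_total = P_R1 + P_R2 + P_R3 + P_R4 + P_R5 = 0.05136 W

Final answer: 0.05136 W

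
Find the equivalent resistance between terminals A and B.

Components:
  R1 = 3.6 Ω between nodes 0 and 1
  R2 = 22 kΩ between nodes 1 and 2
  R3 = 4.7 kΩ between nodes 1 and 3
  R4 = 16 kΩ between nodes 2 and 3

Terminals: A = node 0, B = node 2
Reduce the network between node 0 (A) and node 2 (B) by series/parallel combination:
  Rs1 = R3 + R4 (series, joined only at node 3) = 4700 + 16000 = 20700 Ω
  Rp1 = R2 ‖ Rs1 (parallel, both between nodes 1 and 2) = 1/(1/22000 + 1/20700) = 10670 Ω
  Rs2 = R1 + Rp1 (series, joined only at node 1) = 3.6 + 10670 = 10670 Ω
R_eq = 10.67 kΩ

Final answer: 10.67 kΩ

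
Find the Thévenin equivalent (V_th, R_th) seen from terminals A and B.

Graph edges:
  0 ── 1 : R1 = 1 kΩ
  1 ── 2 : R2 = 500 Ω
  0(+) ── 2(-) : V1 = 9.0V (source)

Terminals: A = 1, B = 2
Step 1 — V_th is the open-circuit voltage V_A - V_B (nothing connected across the terminals).
Nodal analysis, taking node 2 as the 0 V reference.
Source V1 fixes V_0 = 9 V.
KCL at each unknown node (sum of currents leaving = 0; resistances in Ω):
  Node 1: (V_1 - 9)/1000 + (V_1 - 0)/500 = 0
Collecting terms: 0.003 × V_1 = 0.009  =>  V_1 = 3 V
V_th = V_1 - V_2 = 3 - 0 = 3 V
Step 2 — R_th: zero the source — replace V1 by a short circuit (node 2 merges into node 0) — and find the resistance seen between A (node 1) and B (node 0).
Reduce the network between node 1 (A) and node 0 (B) by series/parallel combination:
  Rp1 = R1 ‖ R2 (parallel, both between nodes 0 and 1) = 1/(1/1000 + 1/500) = 333.3 Ω
R_th = 333.3 Ω

Final answer: V_th = 3 V, R_th = 333.3 Ω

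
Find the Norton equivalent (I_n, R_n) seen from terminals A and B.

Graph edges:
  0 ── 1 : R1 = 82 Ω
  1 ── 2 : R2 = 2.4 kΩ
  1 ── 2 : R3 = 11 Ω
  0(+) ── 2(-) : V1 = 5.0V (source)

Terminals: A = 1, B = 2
Find the Thévenin equivalent first; then I_n = V_th/R_th and R_n = R_th.
Step 1 — V_th is the open-circuit voltage V_A - V_B (nothing connected across the terminals).
Nodal analysis, taking node 2 as the 0 V reference.
Source V1 fixes V_0 = 5 V.
KCL at each unknown node (sum of currents leaving = 0; resistances in Ω):
  Node 1: (V_1 - 5)/82 + (V_1 - 0)/2400 + (V_1 - 0)/11 = 0
Collecting terms: 0.1035 × V_1 = 0.06098  =>  V_1 = 0.589 V
V_th = V_1 - V_2 = 0.589 - 0 = 0.589 V
Step 2 — R_th: zero the source — replace V1 by a short circuit (node 2 merges into node 0) — and find the resistance seen between A (node 1) and B (node 0).
Reduce the network between node 1 (A) and node 0 (B) by series/parallel combination:
  Rp1 = R1 ‖ R2 ‖ R3 (parallel, all between nodes 0 and 1) = 1/(1/82 + 1/2400 + 1/11) = 9.66 Ω
R_th = 9.66 Ω
I_n = V_th/R_th = 0.589/9.66 = 0.06098 A, and R_n = R_th = 9.66 Ω

Final answer: I_n = 0.06098 A, R_n = 9.66 Ω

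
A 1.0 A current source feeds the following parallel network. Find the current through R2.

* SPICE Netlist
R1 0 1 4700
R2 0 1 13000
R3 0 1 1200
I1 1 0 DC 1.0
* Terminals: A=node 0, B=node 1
All resistors sit directly between nodes 0 and 1, so they are in parallel and share one voltage V; the full source current 1 A splits among them.
1/R_par = 1/4700 + 1/13000 + 1/1200 = 0.001123 S  =>  R_par = 890.5 Ω
V = I × R_par = 1 × 890.5 = 890.5 V
I_R2 = V/R2 = 890.5/13000 = 0.0685 A

Final answer: 0.0685 A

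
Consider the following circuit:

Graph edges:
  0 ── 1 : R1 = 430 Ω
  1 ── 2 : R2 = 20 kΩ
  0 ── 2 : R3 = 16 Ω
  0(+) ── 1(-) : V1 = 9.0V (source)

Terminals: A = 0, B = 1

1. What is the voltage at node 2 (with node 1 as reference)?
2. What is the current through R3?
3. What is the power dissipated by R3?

Nodal analysis, taking node 1 as the 0 V reference.
Source V1 fixes V_0 = 9 V.
KCL at each unknown node (sum of currents leaving = 0; resistances in Ω):
  Node 2: (V_2 - 0)/20000 + (V_2 - 9)/16 = 0
Collecting terms: 0.06255 × V_2 = 0.5625  =>  V_2 = 8.993 V
Part 1:
  Read off the nodal solution: V_2 = 8.993 V
Part 2:
  I_R3 = (V_0 - V_2)/R3 = (9 - 8.993)/16 = 0.0004496 A
  Magnitude: I_R3 = 0.0004496 A
Part 3:
  I_R3 = (V_0 - V_2)/R3 = (9 - 8.993)/16 = 0.0004496 A
  P_R3 = I_R3² × R3 = (0.0004496)² × 16 = 0.000003235 W

Final answers:
1. V_2 = 8.993 V
2. I_R3 = 0.0004496 A
3. P_R3 = 3.235e-06 W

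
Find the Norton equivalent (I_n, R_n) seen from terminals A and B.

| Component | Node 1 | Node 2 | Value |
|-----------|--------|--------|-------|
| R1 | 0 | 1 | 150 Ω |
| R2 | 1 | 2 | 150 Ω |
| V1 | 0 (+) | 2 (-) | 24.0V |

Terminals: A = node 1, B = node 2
Find the Thévenin equivalent first; then I_n = V_th/R_th and R_n = R_th.
Step 1 — V_th is the open-circuit voltage V_A - V_B (nothing connected across the terminals).
Nodal analysis, taking node 2 as the 0 V reference.
Source V1 fixes V_0 = 24 V.
KCL at each unknown node (sum of currents leaving = 0; resistances in Ω):
  Node 1: (V_1 - 24)/150 + (V_1 - 0)/150 = 0
Collecting terms: 0.01333 × V_1 = 0.16  =>  V_1 = 12 V
V_th = V_1 - V_2 = 12 - 0 = 12 V
Step 2 — R_th: zero the source — replace V1 by a short circuit (node 2 merges into node 0) — and find the resistance seen between A (node 1) and B (node 0).
Reduce the network between node 1 (A) and node 0 (B) by series/parallel combination:
  Rp1 = R1 ‖ R2 (parallel, both between nodes 0 and 1) = 1/(1/150 + 1/150) = 75 Ω
R_th = 75 Ω
I_n = V_th/R_th = 12/75 = 0.16 A, and R_n = R_th = 75 Ω

Final answer: I_n = 0.16 A, R_n = 75 Ω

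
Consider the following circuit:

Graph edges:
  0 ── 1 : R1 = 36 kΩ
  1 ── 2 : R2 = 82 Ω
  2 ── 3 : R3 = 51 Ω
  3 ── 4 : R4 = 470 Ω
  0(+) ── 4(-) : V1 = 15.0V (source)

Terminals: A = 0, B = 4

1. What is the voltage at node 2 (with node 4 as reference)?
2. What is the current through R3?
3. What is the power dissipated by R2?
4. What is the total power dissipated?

Nodal analysis, taking node 4 as the 0 V reference.
Source V1 fixes V_0 = 15 V.
KCL at each unknown node (sum of currents leaving = 0; resistances in Ω):
  Node 1: (V_1 - 15)/36000 + (V_1 - V_2)/82 = 0
  Node 2: (V_2 - V_1)/82 + (V_2 - V_3)/51 = 0
  Node 3: (V_3 - V_2)/51 + (V_3 - 0)/470 = 0
Collecting terms (coefficients in siemens):
  0.01222·V_1 - 0.0122·V_2 = 0.0004167
  0.0318·V_2 - 0.0122·V_1 - 0.01961·V_3 = 0
  0.02174·V_3 - 0.01961·V_2 = 0
Solving these 3 simultaneous equations (Gaussian elimination) gives:
  V_1 = 0.2471 V, V_2 = 0.2135 V, V_3 = 0.1926 V
Part 1:
  Read off the nodal solution: V_2 = 0.2135 V
Part 2:
  I_R3 = (V_2 - V_3)/R3 = (0.2135 - 0.1926)/51 = 0.0004098 A
  Magnitude: I_R3 = 0.0004098 A
Part 3:
  I_R2 = (V_1 - V_2)/R2 = (0.2471 - 0.2135)/82 = 0.0004098 A
  P_R2 = I_R2² × R2 = (0.0004098)² × 82 = 0.00001377 W
Part 4:
  Power in each resistor, P = (ΔV)²/R:
    P_R1 = (15 - 0.2471)²/36000 = 0.006046 W
    P_R2 = (0.2471 - 0.2135)²/82 = 0.00001377 W
    P_R3 = (0.2135 - 0.1926)²/51 = 0.000008565 W
    P_R4 = (0.1926 - 0)²/470 = 0.00007893 W
  P_total = P_R1 + P_R2 + P_R3 + P_R4 = 0.006147 W

Final answers:
1. V_2 = 0.2135 V
2. I_R3 = 0.0004098 A
3. P_R2 = 1.377e-05 W
4. P_total = 0.006147 W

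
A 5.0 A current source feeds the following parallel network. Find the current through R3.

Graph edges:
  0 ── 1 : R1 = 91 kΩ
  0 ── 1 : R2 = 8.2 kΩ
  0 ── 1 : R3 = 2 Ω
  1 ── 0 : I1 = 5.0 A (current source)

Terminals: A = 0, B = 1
All resistors sit directly between nodes 0 and 1, so they are in parallel and share one voltage V; the full source current 5 A splits among them.
1/R_par = 1/91000 + 1/8200 + 1/2 = 0.5001 S  =>  R_par = 1.999 Ω
V = I × R_par = 5 × 1.999 = 9.997 V
I_R3 = V/R3 = 9.997/2 = 4.999 A

Final answer: 4.999 A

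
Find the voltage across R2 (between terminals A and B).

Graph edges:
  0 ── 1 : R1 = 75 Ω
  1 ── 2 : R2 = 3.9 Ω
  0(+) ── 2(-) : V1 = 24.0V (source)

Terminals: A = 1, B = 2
R1 and R2 are in series across V1 (node 0 → node 1 → node 2), and the output A–B is taken across R2, so this is a voltage divider.
Series current: I = V1/(R1 + R2) = 24/(75 + 3.9) = 24/78.9 = 0.3042 A
V_R2 = I × R2 = V1 × R2/(R1 + R2) = 24 × 3.9/78.9 = 1.186 V

Final answer: 1.186 V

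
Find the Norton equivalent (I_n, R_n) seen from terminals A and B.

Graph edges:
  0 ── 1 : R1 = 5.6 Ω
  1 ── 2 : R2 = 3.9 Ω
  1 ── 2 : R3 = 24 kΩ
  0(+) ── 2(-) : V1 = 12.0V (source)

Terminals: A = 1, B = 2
Find the Thévenin equivalent first; then I_n = V_th/R_th and R_n = R_th.
Step 1 — V_th is the open-circuit voltage V_A - V_B (nothing connected across the terminals).
Nodal analysis, taking node 2 as the 0 V reference.
Source V1 fixes V_0 = 12 V.
KCL at each unknown node (sum of currents leaving = 0; resistances in Ω):
  Node 1: (V_1 - 12)/5.6 + (V_1 - 0)/3.9 + (V_1 - 0)/24000 = 0
Collecting terms: 0.435 × V_1 = 2.143  =>  V_1 = 4.926 V
V_th = V_1 - V_2 = 4.926 - 0 = 4.926 V
Step 2 — R_th: zero the source — replace V1 by a short circuit (node 2 merges into node 0) — and find the resistance seen between A (node 1) and B (node 0).
Reduce the network between node 1 (A) and node 0 (B) by series/parallel combination:
  Rp1 = R1 ‖ R2 ‖ R3 (parallel, all between nodes 0 and 1) = 1/(1/5.6 + 1/3.9 + 1/24000) = 2.299 Ω
R_th = 2.299 Ω
I_n = V_th/R_th = 4.926/2.299 = 2.143 A, and R_n = R_th = 2.299 Ω

Final answer: I_n = 2.143 A, R_n = 2.299 Ω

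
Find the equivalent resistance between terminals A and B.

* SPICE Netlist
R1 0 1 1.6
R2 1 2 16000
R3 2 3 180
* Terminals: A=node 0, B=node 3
Reduce the network between node 0 (A) and node 3 (B) by series/parallel combination:
  Rs1 = R1 + R2 (series, joined only at node 1) = 1.6 + 16000 = 16000 Ω
  Rs2 = R3 + Rs1 (series, joined only at node 2) = 180 + 16000 = 16180 Ω
R_eq = 16.18 kΩ

Final answer: 16.18 kΩ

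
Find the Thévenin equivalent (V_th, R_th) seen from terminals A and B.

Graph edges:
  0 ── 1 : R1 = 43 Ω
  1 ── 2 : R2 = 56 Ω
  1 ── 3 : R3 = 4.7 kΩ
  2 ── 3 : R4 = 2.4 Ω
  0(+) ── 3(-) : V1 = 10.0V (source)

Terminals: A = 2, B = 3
Step 1 — V_th is the open-circuit voltage V_A - V_B (nothing connected across the terminals).
Nodal analysis, taking node 3 as the 0 V reference.
Source V1 fixes V_0 = 10 V.
KCL at each unknown node (sum of currents leaving = 0; resistances in Ω):
  Node 1: (V_1 - 10)/43 + (V_1 - V_2)/56 + (V_1 - 0)/4700 = 0
  Node 2: (V_2 - V_1)/56 + (V_2 - 0)/2.4 = 0
Collecting terms (coefficients in siemens):
  0.04133·V_1 - 0.01786·V_2 = 0.2326
  0.4345·V_2 - 0.01786·V_1 = 0
Determinant D = (0.04133)(0.4345) - (-0.01786)(-0.01786) = 0.01764
V_1 = [(0.2326)(0.4345) - (-0.01786)(0)]/D = 5.729 V
V_2 = [(0.04133)(0) - (0.2326)(-0.01786)]/D = 0.2354 V
V_th = V_2 - V_3 = 0.2354 - 0 = 0.2354 V
Step 2 — R_th: zero the source — replace V1 by a short circuit (node 3 merges into node 0) — and find the resistance seen between A (node 2) and B (node 0).
Reduce the network between node 2 (A) and node 0 (B) by series/parallel combination:
  Rp1 = R1 ‖ R3 (parallel, both between nodes 0 and 1) = 1/(1/43 + 1/4700) = 42.61 Ω
  Rs1 = R2 + Rp1 (series, joined only at node 1) = 56 + 42.61 = 98.61 Ω
  Rp2 = R4 ‖ Rs1 (parallel, both between nodes 0 and 2) = 1/(1/2.4 + 1/98.61) = 2.343 Ω
R_th = 2.343 Ω

Final answer: V_th = 0.2354 V, R_th = 2.343 Ω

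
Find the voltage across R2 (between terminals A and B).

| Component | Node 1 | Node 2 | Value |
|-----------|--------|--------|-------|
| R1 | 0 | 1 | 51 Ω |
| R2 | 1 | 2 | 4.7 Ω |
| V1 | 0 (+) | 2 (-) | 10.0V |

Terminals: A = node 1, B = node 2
R1 and R2 are in series across V1 (node 0 → node 1 → node 2), and the output A–B is taken across R2, so this is a voltage divider.
Series current: I = V1/(R1 + R2) = 10/(51 + 4.7) = 10/55.7 = 0.1795 A
V_R2 = I × R2 = V1 × R2/(R1 + R2) = 10 × 4.7/55.7 = 0.8438 V

Final answer: 0.8438 V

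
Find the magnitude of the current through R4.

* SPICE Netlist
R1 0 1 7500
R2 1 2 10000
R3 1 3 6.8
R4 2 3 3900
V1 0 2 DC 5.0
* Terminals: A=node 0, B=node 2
Nodal analysis, taking node 2 as the 0 V reference.
Source V1 fixes V_0 = 5 V.
KCL at each unknown node (sum of currents leaving = 0; resistances in Ω):
  Node 1: (V_1 - 5)/7500 + (V_1 - 0)/10000 + (V_1 - V_3)/6.8 = 0
  Node 3: (V_3 - V_1)/6.8 + (V_3 - 0)/3900 = 0
Collecting terms (coefficients in siemens):
  0.1473·V_1 - 0.1471·V_3 = 0.0006667
  0.1473·V_3 - 0.1471·V_1 = 0
Determinant D = (0.1473)(0.1473) - (-0.1471)(-0.1471) = 0.00007208
V_1 = [(0.0006667)(0.1473) - (-0.1471)(0)]/D = 1.362 V
V_3 = [(0.1473)(0) - (0.0006667)(-0.1471)]/D = 1.36 V
I_R4 = (V_2 - V_3)/R4 = (0 - 1.36)/3900 = -0.0003488 A
|I_R4| = 0.0003488 A

Final answer: |I_R4| = 0.0003488 A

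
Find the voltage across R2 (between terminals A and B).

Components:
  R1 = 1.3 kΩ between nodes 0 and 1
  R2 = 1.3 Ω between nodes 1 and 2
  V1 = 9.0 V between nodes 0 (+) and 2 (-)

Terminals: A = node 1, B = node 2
R1 and R2 are in series across V1 (node 0 → node 1 → node 2), and the output A–B is taken across R2, so this is a voltage divider.
Series current: I = V1/(R1 + R2) = 9/(1300 + 1.3) = 9/1301 = 0.006916 A
V_R2 = I × R2 = V1 × R2/(R1 + R2) = 9 × 1.3/1301 = 0.008991 V

Final answer: 0.008991 V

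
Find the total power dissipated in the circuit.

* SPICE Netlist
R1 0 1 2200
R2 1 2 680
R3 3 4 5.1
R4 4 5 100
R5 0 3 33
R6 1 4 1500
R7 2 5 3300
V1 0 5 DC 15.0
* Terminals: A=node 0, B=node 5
Nodal analysis, taking node 5 as the 0 V reference.
Source V1 fixes V_0 = 15 V.
KCL at each unknown node (sum of currents leaving = 0; resistances in Ω):
  Node 1: (V_1 - 15)/2200 + (V_1 - V_2)/680 + (V_1 - V_4)/1500 = 0
  Node 2: (V_2 - V_1)/680 + (V_2 - 0)/3300 = 0
  Node 3: (V_3 - V_4)/5.1 + (V_3 - 15)/33 = 0
  Node 4: (V_4 - V_3)/5.1 + (V_4 - 0)/100 + (V_4 - V_1)/1500 = 0
Collecting terms (coefficients in siemens):
  0.002592·V_1 - 0.001471·V_2 - 0.0006667·V_4 = 0.006818
  0.001774·V_2 - 0.001471·V_1 = 0
  0.2264·V_3 - 0.1961·V_4 = 0.4545
  0.2067·V_4 - 0.0006667·V_1 - 0.1961·V_3 = 0
Solving these 4 simultaneous equations (Gaussian elimination) gives:
  V_1 = 10.24 V, V_2 = 8.489 V, V_3 = 11.41 V, V_4 = 10.85 V
Power in each resistor, P = (ΔV)²/R:
  P_R1 = (15 - 10.24)²/2200 = 0.01031 W
  P_R2 = (10.24 - 8.489)²/680 = 0.0045 W
  P_R3 = (11.41 - 10.85)²/5.1 = 0.0605 W
  P_R4 = (10.85 - 0)²/100 = 1.177 W
  P_R5 = (15 - 11.41)²/33 = 0.3914 W
  P_R6 = (10.24 - 10.85)²/1500 = 0.0002498 W
  P_R7 = (8.489 - 0)²/3300 = 0.02184 W
P_total = P_R1 + P_R2 + P_R3 + P_R4 + P_R5 + P_R6 + P_R7 = 1.666 W

Final answer: 1.666 W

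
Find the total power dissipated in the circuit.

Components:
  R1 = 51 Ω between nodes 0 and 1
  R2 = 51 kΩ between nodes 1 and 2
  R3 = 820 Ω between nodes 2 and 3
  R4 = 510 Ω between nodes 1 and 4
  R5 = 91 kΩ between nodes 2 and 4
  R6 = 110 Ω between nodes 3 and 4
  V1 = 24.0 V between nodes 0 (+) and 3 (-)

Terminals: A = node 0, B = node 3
Nodal analysis, taking node 3 as the 0 V reference.
Source V1 fixes V_0 = 24 V.
KCL at each unknown node (sum of currents leaving = 0; resistances in Ω):
  Node 1: (V_1 - 24)/51 + (V_1 - V_2)/51000 + (V_1 - V_4)/510 = 0
  Node 2: (V_2 - V_1)/51000 + (V_2 - 0)/820 + (V_2 - V_4)/91000 = 0
  Node 4: (V_4 - V_1)/510 + (V_4 - V_2)/91000 + (V_4 - 0)/110 = 0
Collecting terms (coefficients in siemens):
  0.02159·V_1 - 0.00001961·V_2 - 0.001961·V_4 = 0.4706
  0.00125·V_2 - 0.00001961·V_1 - 0.00001099·V_4 = 0
  0.01106·V_4 - 0.001961·V_1 - 0.00001099·V_2 = 0
Solving these 3 simultaneous equations (Gaussian elimination) gives:
  V_1 = 22.16 V, V_2 = 0.382 V, V_4 = 3.927 V
Power in each resistor, P = (ΔV)²/R:
  P_R1 = (24 - 22.16)²/51 = 0.06672 W
  P_R2 = (22.16 - 0.382)²/51000 = 0.009296 W
  P_R3 = (0.382 - 0)²/820 = 0.000178 W
  P_R4 = (22.16 - 3.927)²/510 = 0.6515 W
  P_R5 = (0.382 - 3.927)²/91000 = 0.0001381 W
  P_R6 = (0 - 3.927)²/110 = 0.1402 W
P_total = P_R1 + P_R2 + P_R3 + P_R4 + P_R5 + P_R6 = 0.868 W

Final answer: 0.868 W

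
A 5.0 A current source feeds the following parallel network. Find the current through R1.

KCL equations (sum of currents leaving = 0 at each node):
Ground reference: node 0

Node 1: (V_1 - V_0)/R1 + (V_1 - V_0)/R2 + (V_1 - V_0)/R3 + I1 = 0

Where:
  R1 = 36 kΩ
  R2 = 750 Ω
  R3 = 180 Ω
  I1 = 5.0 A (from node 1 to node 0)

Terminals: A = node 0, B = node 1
All resistors sit directly between nodes 0 and 1, so they are in parallel and share one voltage V; the full source current 5 A splits among them.
1/R_par = 1/36000 + 1/750 + 1/180 = 0.006917 S  =>  R_par = 144.6 Ω
V = I × R_par = 5 × 144.6 = 722.9 V
I_R1 = V/R1 = 722.9/36000 = 0.02008 A

Final answer: 0.02008 A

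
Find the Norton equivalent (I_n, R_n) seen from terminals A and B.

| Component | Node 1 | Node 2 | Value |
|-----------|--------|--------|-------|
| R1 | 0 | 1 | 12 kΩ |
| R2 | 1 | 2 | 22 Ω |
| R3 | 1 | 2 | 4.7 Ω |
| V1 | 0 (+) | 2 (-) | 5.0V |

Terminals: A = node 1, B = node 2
Find the Thévenin equivalent first; then I_n = V_th/R_th and R_n = R_th.
Step 1 — V_th is the open-circuit voltage V_A - V_B (nothing connected across the terminals).
Nodal analysis, taking node 2 as the 0 V reference.
Source V1 fixes V_0 = 5 V.
KCL at each unknown node (sum of currents leaving = 0; resistances in Ω):
  Node 1: (V_1 - 5)/12000 + (V_1 - 0)/22 + (V_1 - 0)/4.7 = 0
Collecting terms: 0.2583 × V_1 = 0.0004167  =>  V_1 = 0.001613 V
V_th = V_1 - V_2 = 0.001613 - 0 = 0.001613 V
Step 2 — R_th: zero the source — replace V1 by a short circuit (node 2 merges into node 0) — and find the resistance seen between A (node 1) and B (node 0).
Reduce the network between node 1 (A) and node 0 (B) by series/parallel combination:
  Rp1 = R1 ‖ R2 ‖ R3 (parallel, all between nodes 0 and 1) = 1/(1/12000 + 1/22 + 1/4.7) = 3.871 Ω
R_th = 3.871 Ω
I_n = V_th/R_th = 0.001613/3.871 = 0.0004167 A, and R_n = R_th = 3.871 Ω

Final answer: I_n = 0.0004167 A, R_n = 3.871 Ω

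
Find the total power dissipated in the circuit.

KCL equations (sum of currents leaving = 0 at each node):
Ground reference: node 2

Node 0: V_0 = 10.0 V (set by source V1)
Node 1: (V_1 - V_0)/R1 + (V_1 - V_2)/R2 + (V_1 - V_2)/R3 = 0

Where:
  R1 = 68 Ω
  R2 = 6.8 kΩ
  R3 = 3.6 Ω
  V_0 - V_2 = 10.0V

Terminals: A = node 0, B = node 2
Nodal analysis, taking node 2 as the 0 V reference.
Source V1 fixes V_0 = 10 V.
KCL at each unknown node (sum of currents leaving = 0; resistances in Ω):
  Node 1: (V_1 - 10)/68 + (V_1 - 0)/6800 + (V_1 - 0)/3.6 = 0
Collecting terms: 0.2926 × V_1 = 0.1471  =>  V_1 = 0.5025 V
Power in each resistor, P = (ΔV)²/R:
  P_R1 = (10 - 0.5025)²/68 = 1.326 W
  P_R2 = (0.5025 - 0)²/6800 = 0.00003714 W
  P_R3 = (0.5025 - 0)²/3.6 = 0.07015 W
P_total = P_R1 + P_R2 + P_R3 = 1.397 W

Final answer: 1.397 W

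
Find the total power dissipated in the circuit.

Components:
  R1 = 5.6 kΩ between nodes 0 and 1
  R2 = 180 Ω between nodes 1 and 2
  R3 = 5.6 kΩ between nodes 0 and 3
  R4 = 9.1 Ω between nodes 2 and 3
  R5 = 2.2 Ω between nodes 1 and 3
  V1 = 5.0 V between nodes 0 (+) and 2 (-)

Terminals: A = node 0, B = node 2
Nodal analysis, taking node 2 as the 0 V reference.
Source V1 fixes V_0 = 5 V.
KCL at each unknown node (sum of currents leaving = 0; resistances in Ω):
  Node 1: (V_1 - 5)/5600 + (V_1 - 0)/180 + (V_1 - V_3)/2.2 = 0
  Node 3: (V_3 - 5)/5600 + (V_3 - 0)/9.1 + (V_3 - V_1)/2.2 = 0
Collecting terms (coefficients in siemens):
  0.4603·V_1 - 0.4545·V_3 = 0.0008929
  0.5646·V_3 - 0.4545·V_1 = 0.0008929
Determinant D = (0.4603)(0.5646) - (-0.4545)(-0.4545) = 0.05327
V_1 = [(0.0008929)(0.5646) - (-0.4545)(0.0008929)]/D = 0.01708 V
V_3 = [(0.4603)(0.0008929) - (0.0008929)(-0.4545)]/D = 0.01533 V
Power in each resistor, P = (ΔV)²/R:
  P_R1 = (5 - 0.01708)²/5600 = 0.004434 W
  P_R2 = (0.01708 - 0)²/180 = 0.000001621 W
  P_R3 = (5 - 0.01533)²/5600 = 0.004437 W
  P_R4 = (0 - 0.01533)²/9.1 = 0.00002584 W
  P_R5 = (0.01708 - 0.01533)²/2.2 = 0.00000139 W
P_total = P_R1 + P_R2 + P_R3 + P_R4 + P_R5 = 0.0089 W

Final answer: 0.0089 W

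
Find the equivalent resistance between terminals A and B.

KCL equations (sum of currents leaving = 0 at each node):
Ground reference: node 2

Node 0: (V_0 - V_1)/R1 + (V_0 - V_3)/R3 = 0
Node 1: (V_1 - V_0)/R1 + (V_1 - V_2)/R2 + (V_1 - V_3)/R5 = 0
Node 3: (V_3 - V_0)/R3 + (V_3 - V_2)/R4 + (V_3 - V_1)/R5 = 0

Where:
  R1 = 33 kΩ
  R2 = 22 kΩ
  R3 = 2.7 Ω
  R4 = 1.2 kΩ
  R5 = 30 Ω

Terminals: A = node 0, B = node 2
The network is not a plain series/parallel combination. Inject a 1 A test current into terminal A (node 0) and return it from terminal B (node 2); then R_eq = V_A / (1 A).
Nodal analysis, taking node 2 as the 0 V reference.
Current source I_test pushes 1 A into node 0 and draws it out of node 2.
KCL at each unknown node (sum of currents leaving = 0; resistances in Ω):
  Node 0: (V_0 - V_1)/33000 + (V_0 - V_3)/2.7 - 1 = 0
  Node 1: (V_1 - V_0)/33000 + (V_1 - 0)/22000 + (V_1 - V_3)/30 = 0
  Node 3: (V_3 - V_0)/2.7 + (V_3 - V_1)/30 + (V_3 - 0)/1200 = 0
Collecting terms (coefficients in siemens):
  0.3704·V_0 - 0.0000303·V_1 - 0.3704·V_3 = 1
  0.03341·V_1 - 0.0000303·V_0 - 0.03333·V_3 = 0
  0.4045·V_3 - 0.3704·V_0 - 0.03333·V_1 = 0
Solving these 3 simultaneous equations (Gaussian elimination) gives:
  V_0 = 1141 V, V_1 = 1136 V, V_3 = 1138 V
R_eq = V_0 / 1 A = 1141 Ω = 1.141 kΩ

Final answer: 1.141 kΩ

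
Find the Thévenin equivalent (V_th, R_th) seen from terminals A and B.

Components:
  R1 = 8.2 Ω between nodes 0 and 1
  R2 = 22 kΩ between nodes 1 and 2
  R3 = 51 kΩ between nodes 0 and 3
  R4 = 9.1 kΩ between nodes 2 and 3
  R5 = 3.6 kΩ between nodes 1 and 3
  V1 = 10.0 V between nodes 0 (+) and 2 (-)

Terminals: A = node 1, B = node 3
Step 1 — V_th is the open-circuit voltage V_A - V_B (nothing connected across the terminals).
Nodal analysis, taking node 2 as the 0 V reference.
Source V1 fixes V_0 = 10 V.
KCL at each unknown node (sum of currents leaving = 0; resistances in Ω):
  Node 1: (V_1 - 10)/8.2 + (V_1 - 0)/22000 + (V_1 - V_3)/3600 = 0
  Node 3: (V_3 - 10)/51000 + (V_3 - 0)/9100 + (V_3 - V_1)/3600 = 0
Collecting terms (coefficients in siemens):
  0.1223·V_1 - 0.0002778·V_3 = 1.22
  0.0004073·V_3 - 0.0002778·V_1 = 0.0001961
Determinant D = (0.1223)(0.0004073) - (-0.0002778)(-0.0002778) = 0.00004972
V_1 = [(1.22)(0.0004073) - (-0.0002778)(0.0001961)]/D = 9.99 V
V_3 = [(0.1223)(0.0001961) - (1.22)(-0.0002778)]/D = 7.295 V
V_th = V_1 - V_3 = 9.99 - 7.295 = 2.695 V
Step 2 — R_th: zero the source — replace V1 by a short circuit (node 2 merges into node 0) — and find the resistance seen between A (node 1) and B (node 3).
Reduce the network between node 1 (A) and node 3 (B) by series/parallel combination:
  Rp1 = R1 ‖ R2 (parallel, both between nodes 0 and 1) = 1/(1/8.2 + 1/22000) = 8.197 Ω
  Rp2 = R3 ‖ R4 (parallel, both between nodes 0 and 3) = 1/(1/51000 + 1/9100) = 7722 Ω
  Rs1 = Rp1 + Rp2 (series, joined only at node 0) = 8.197 + 7722 = 7730 Ω
  Rp3 = R5 ‖ Rs1 (parallel, both between nodes 1 and 3) = 1/(1/3600 + 1/7730) = 2456 Ω
R_th = 2.456 kΩ

Final answer: V_th = 2.695 V, R_th = 2.456 kΩ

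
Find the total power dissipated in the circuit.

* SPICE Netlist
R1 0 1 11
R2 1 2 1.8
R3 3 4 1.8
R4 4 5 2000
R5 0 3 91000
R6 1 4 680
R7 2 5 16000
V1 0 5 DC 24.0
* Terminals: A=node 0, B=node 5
Nodal analysis, taking node 5 as the 0 V reference.
Source V1 fixes V_0 = 24 V.
KCL at each unknown node (sum of currents leaving = 0; resistances in Ω):
  Node 1: (V_1 - 24)/11 + (V_1 - V_2)/1.8 + (V_1 - V_4)/680 = 0
  Node 2: (V_2 - V_1)/1.8 + (V_2 - 0)/16000 = 0
  Node 3: (V_3 - V_4)/1.8 + (V_3 - 24)/91000 = 0
  Node 4: (V_4 - V_3)/1.8 + (V_4 - 0)/2000 + (V_4 - V_1)/680 = 0
Collecting terms (coefficients in siemens):
  0.6479·V_1 - 0.5556·V_2 - 0.001471·V_4 = 2.182
  0.5556·V_2 - 0.5556·V_1 = 0
  0.5556·V_3 - 0.5556·V_4 = 0.0002637
  0.5575·V_4 - 0.001471·V_1 - 0.5556·V_3 = 0
Solving these 4 simultaneous equations (Gaussian elimination) gives:
  V_1 = 23.89 V, V_2 = 23.88 V, V_3 = 17.86 V, V_4 = 17.86 V
Power in each resistor, P = (ΔV)²/R:
  P_R1 = (24 - 23.89)²/11 = 0.00118 W
  P_R2 = (23.89 - 23.88)²/1.8 = 0.000004011 W
  P_R3 = (17.86 - 17.86)²/1.8 = 0.000000008195 W
  P_R4 = (17.86 - 0)²/2000 = 0.1595 W
  P_R5 = (24 - 17.86)²/91000 = 0.0004143 W
  P_R6 = (23.89 - 17.86)²/680 = 0.05341 W
  P_R7 = (23.88 - 0)²/16000 = 0.03565 W
P_total = P_R1 + P_R2 + P_R3 + P_R4 + P_R5 + P_R6 + P_R7 = 0.2501 W

Final answer: 0.2501 W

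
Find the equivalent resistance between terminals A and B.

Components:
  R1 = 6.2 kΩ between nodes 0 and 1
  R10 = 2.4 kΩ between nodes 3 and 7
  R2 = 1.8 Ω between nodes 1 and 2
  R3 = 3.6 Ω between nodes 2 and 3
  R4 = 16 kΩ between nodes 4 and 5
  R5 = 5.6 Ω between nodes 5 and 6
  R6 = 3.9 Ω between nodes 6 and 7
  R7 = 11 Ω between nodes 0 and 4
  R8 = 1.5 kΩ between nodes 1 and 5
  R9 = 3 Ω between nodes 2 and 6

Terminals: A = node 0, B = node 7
The network is not a plain series/parallel combination. Inject a 1 A test current into terminal A (node 0) and return it from terminal B (node 7); then R_eq = V_A / (1 A).
Nodal analysis, taking node 7 as the 0 V reference.
Current source I_test pushes 1 A into node 0 and draws it out of node 7.
KCL at each unknown node (sum of currents leaving = 0; resistances in Ω):
  Node 0: (V_0 - V_1)/6200 + (V_0 - V_4)/11 - 1 = 0
  Node 1: (V_1 - V_0)/6200 + (V_1 - V_2)/1.8 + (V_1 - V_5)/1500 = 0
  Node 2: (V_2 - V_1)/1.8 + (V_2 - V_3)/3.6 + (V_2 - V_6)/3 = 0
  Node 3: (V_3 - V_2)/3.6 + (V_3 - 0)/2400 = 0
  Node 4: (V_4 - V_0)/11 + (V_4 - V_5)/16000 = 0
  Node 5: (V_5 - V_1)/1500 + (V_5 - V_4)/16000 + (V_5 - V_6)/5.6 = 0
  Node 6: (V_6 - V_2)/3 + (V_6 - V_5)/5.6 + (V_6 - 0)/3.9 = 0
Collecting terms (coefficients in siemens):
  0.09107·V_0 - 0.0001613·V_1 - 0.09091·V_4 = 1
  0.5564·V_1 - 0.0001613·V_0 - 0.5556·V_2 - 0.0006667·V_5 = 0
  1.167·V_2 - 0.5556·V_1 - 0.2778·V_3 - 0.3333·V_6 = 0
  0.2782·V_3 - 0.2778·V_2 = 0
  0.09097·V_4 - 0.09091·V_0 - 0.0000625·V_5 = 0
  0.1793·V_5 - 0.0006667·V_1 - 0.0000625·V_4 - 0.1786·V_6 = 0
  0.7683·V_6 - 0.3333·V_2 - 0.1786·V_5 = 0
Solving these 7 simultaneous equations (Gaussian elimination) gives:
  V_0 = 4476 V, V_1 = 7.336 V, V_2 = 6.041 V, V_3 = 6.032 V
  V_4 = 4473 V, V_5 = 5.461 V, V_6 = 3.89 V
R_eq = V_0 / 1 A = 4476 Ω = 4.476 kΩ

Final answer: 4.476 kΩ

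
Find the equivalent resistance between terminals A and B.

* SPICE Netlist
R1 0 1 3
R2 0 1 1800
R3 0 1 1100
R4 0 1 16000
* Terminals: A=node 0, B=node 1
Reduce the network between node 0 (A) and node 1 (B) by series/parallel combination:
  Rp1 = R1 ‖ R2 ‖ R3 ‖ R4 (parallel, all between nodes 0 and 1) = 1/(1/3 + 1/1800 + 1/1100 + 1/16000) = 2.986 Ω
R_eq = 2.986 Ω

Final answer: 2.986 Ω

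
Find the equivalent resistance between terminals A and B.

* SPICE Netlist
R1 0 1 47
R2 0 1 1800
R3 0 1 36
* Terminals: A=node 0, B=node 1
Reduce the network between node 0 (A) and node 1 (B) by series/parallel combination:
  Rp1 = R1 ‖ R2 ‖ R3 (parallel, all between nodes 0 and 1) = 1/(1/47 + 1/1800 + 1/36) = 20.16 Ω
R_eq = 20.16 Ω

Final answer: 20.16 Ω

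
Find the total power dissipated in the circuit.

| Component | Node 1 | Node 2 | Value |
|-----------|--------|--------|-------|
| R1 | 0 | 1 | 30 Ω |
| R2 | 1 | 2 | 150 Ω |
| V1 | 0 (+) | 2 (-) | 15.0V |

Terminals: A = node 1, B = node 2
Nodal analysis, taking node 2 as the 0 V reference.
Source V1 fixes V_0 = 15 V.
KCL at each unknown node (sum of currents leaving = 0; resistances in Ω):
  Node 1: (V_1 - 15)/30 + (V_1 - 0)/150 = 0
Collecting terms: 0.04 × V_1 = 0.5  =>  V_1 = 12.5 V
Power in each resistor, P = (ΔV)²/R:
  P_R1 = (15 - 12.5)²/30 = 0.2083 W
  P_R2 = (12.5 - 0)²/150 = 1.042 W
P_total = P_R1 + P_R2 = 1.25 W

Final answer: 1.25 W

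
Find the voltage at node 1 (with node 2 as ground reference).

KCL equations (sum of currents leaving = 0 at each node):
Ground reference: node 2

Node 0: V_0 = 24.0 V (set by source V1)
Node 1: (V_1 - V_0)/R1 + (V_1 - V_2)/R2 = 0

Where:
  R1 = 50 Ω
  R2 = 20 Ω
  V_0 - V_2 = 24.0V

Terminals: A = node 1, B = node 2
Nodal analysis, taking node 2 as the 0 V reference.
Source V1 fixes V_0 = 24 V.
KCL at each unknown node (sum of currents leaving = 0; resistances in Ω):
  Node 1: (V_1 - 24)/50 + (V_1 - 0)/20 = 0
Collecting terms: 0.07 × V_1 = 0.48  =>  V_1 = 6.857 V
The requested potential is V_1 = 6.857 V.

Final answer: V_1 = 6.857 V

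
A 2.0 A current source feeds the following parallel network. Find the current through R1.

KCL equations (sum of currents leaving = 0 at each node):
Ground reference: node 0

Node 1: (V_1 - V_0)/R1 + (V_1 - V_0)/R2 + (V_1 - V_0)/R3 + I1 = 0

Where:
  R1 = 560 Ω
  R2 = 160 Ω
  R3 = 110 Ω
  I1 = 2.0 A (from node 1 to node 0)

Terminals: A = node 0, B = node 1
All resistors sit directly between nodes 0 and 1, so they are in parallel and share one voltage V; the full source current 2 A splits among them.
1/R_par = 1/560 + 1/160 + 1/110 = 0.01713 S  =>  R_par = 58.39 Ω
V = I × R_par = 2 × 58.39 = 116.8 V
I_R1 = V/R1 = 116.8/560 = 0.2085 A

Final answer: 0.2085 A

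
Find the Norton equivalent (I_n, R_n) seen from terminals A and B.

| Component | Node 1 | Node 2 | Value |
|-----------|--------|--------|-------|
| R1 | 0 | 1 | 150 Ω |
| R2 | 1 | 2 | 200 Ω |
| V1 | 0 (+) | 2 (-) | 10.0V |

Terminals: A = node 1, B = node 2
Find the Thévenin equivalent first; then I_n = V_th/R_th and R_n = R_th.
Step 1 — V_th is the open-circuit voltage V_A - V_B (nothing connected across the terminals).
Nodal analysis, taking node 2 as the 0 V reference.
Source V1 fixes V_0 = 10 V.
KCL at each unknown node (sum of currents leaving = 0; resistances in Ω):
  Node 1: (V_1 - 10)/150 + (V_1 - 0)/200 = 0
Collecting terms: 0.01167 × V_1 = 0.06667  =>  V_1 = 5.714 V
V_th = V_1 - V_2 = 5.714 - 0 = 5.714 V
Step 2 — R_th: zero the source — replace V1 by a short circuit (node 2 merges into node 0) — and find the resistance seen between A (node 1) and B (node 0).
Reduce the network between node 1 (A) and node 0 (B) by series/parallel combination:
  Rp1 = R1 ‖ R2 (parallel, both between nodes 0 and 1) = 1/(1/150 + 1/200) = 85.71 Ω
R_th = 85.71 Ω
I_n = V_th/R_th = 5.714/85.71 = 0.06667 A, and R_n = R_th = 85.71 Ω

Final answer: I_n = 0.06667 A, R_n = 85.71 Ω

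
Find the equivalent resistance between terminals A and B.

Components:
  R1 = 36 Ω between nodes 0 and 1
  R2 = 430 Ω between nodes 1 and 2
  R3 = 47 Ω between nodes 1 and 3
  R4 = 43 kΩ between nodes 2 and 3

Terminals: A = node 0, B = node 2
Reduce the network between node 0 (A) and node 2 (B) by series/parallel combination:
  Rs1 = R3 + R4 (series, joined only at node 3) = 47 + 43000 = 43050 Ω
  Rp1 = R2 ‖ Rs1 (parallel, both between nodes 1 and 2) = 1/(1/430 + 1/43050) = 425.7 Ω
  Rs2 = R1 + Rp1 (series, joined only at node 1) = 36 + 425.7 = 461.7 Ω
R_eq = 461.7 Ω

Final answer: 461.7 Ω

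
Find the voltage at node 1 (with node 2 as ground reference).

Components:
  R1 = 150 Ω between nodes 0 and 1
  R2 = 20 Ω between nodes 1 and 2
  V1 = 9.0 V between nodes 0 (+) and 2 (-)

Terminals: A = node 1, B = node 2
Nodal analysis, taking node 2 as the 0 V reference.
Source V1 fixes V_0 = 9 V.
KCL at each unknown node (sum of currents leaving = 0; resistances in Ω):
  Node 1: (V_1 - 9)/150 + (V_1 - 0)/20 = 0
Collecting terms: 0.05667 × V_1 = 0.06  =>  V_1 = 1.059 V
The requested potential is V_1 = 1.059 V.

Final answer: V_1 = 1.059 V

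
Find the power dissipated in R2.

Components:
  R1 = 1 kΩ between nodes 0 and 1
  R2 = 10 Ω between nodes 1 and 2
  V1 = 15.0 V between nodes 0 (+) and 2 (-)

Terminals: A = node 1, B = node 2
Nodal analysis, taking node 2 as the 0 V reference.
Source V1 fixes V_0 = 15 V.
KCL at each unknown node (sum of currents leaving = 0; resistances in Ω):
  Node 1: (V_1 - 15)/1000 + (V_1 - 0)/10 = 0
Collecting terms: 0.101 × V_1 = 0.015  =>  V_1 = 0.1485 V
I_R2 = (V_1 - V_2)/R2 = (0.1485 - 0)/10 = 0.01485 A
P_R2 = I_R2² × R2 = (0.01485)² × 10 = 0.002206 W

Final answer: 0.002206 W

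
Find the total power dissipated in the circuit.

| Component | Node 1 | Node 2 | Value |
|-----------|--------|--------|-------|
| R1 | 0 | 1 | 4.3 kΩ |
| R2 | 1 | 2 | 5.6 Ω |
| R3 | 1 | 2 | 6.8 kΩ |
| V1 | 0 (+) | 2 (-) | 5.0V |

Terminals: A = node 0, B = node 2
Nodal analysis, taking node 2 as the 0 V reference.
Source V1 fixes V_0 = 5 V.
KCL at each unknown node (sum of currents leaving = 0; resistances in Ω):
  Node 1: (V_1 - 5)/4300 + (V_1 - 0)/5.6 + (V_1 - 0)/6800 = 0
Collecting terms: 0.179 × V_1 = 0.001163  =>  V_1 = 0.006498 V
Power in each resistor, P = (ΔV)²/R:
  P_R1 = (5 - 0.006498)²/4300 = 0.005799 W
  P_R2 = (0.006498 - 0)²/5.6 = 0.00000754 W
  P_R3 = (0.006498 - 0)²/6800 = 0.000000006209 W
P_total = P_R1 + P_R2 + P_R3 = 0.005806 W

Final answer: 0.005806 W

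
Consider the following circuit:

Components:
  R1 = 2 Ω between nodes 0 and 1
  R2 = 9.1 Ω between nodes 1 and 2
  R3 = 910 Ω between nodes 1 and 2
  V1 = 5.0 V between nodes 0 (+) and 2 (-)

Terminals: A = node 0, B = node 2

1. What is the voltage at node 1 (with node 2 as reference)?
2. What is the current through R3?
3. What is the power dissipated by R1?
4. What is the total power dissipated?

Nodal analysis, taking node 2 as the 0 V reference.
Source V1 fixes V_0 = 5 V.
KCL at each unknown node (sum of currents leaving = 0; resistances in Ω):
  Node 1: (V_1 - 5)/2 + (V_1 - 0)/9.1 + (V_1 - 0)/910 = 0
Collecting terms: 0.611 × V_1 = 2.5  =>  V_1 = 4.092 V
Part 1:
  Read off the nodal solution: V_1 = 4.092 V
Part 2:
  I_R3 = (V_1 - V_2)/R3 = (4.092 - 0)/910 = 0.004496 A
  Magnitude: I_R3 = 0.004496 A
Part 3:
  I_R1 = (V_0 - V_1)/R1 = (5 - 4.092)/2 = 0.4541 A
  P_R1 = I_R1² × R1 = (0.4541)² × 2 = 0.4125 W
Part 4:
  Power in each resistor, P = (ΔV)²/R:
    P_R1 = (5 - 4.092)²/2 = 0.4125 W
    P_R2 = (4.092 - 0)²/9.1 = 1.84 W
    P_R3 = (4.092 - 0)²/910 = 0.0184 W
  P_total = P_R1 + P_R2 + P_R3 = 2.271 W

Final answers:
1. V_1 = 4.092 V
2. I_R3 = 0.004496 A
3. P_R1 = 0.4125 W
4. P_total = 2.271 W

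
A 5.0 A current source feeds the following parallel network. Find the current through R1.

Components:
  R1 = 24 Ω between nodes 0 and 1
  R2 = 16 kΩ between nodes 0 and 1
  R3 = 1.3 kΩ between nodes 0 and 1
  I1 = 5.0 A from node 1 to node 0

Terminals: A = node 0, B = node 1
All resistors sit directly between nodes 0 and 1, so they are in parallel and share one voltage V; the full source current 5 A splits among them.
1/R_par = 1/24 + 1/16000 + 1/1300 = 0.0425 S  =>  R_par = 23.53 Ω
V = I × R_par = 5 × 23.53 = 117.7 V
I_R1 = V/R1 = 117.7/24 = 4.902 A

Final answer: 4.902 A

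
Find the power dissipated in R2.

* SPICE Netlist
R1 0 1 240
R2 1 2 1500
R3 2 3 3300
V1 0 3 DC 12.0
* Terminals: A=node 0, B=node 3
Nodal analysis, taking node 3 as the 0 V reference.
Source V1 fixes V_0 = 12 V.
KCL at each unknown node (sum of currents leaving = 0; resistances in Ω):
  Node 1: (V_1 - 12)/240 + (V_1 - V_2)/1500 = 0
  Node 2: (V_2 - V_1)/1500 + (V_2 - 0)/3300 = 0
Collecting terms (coefficients in siemens):
  0.004833·V_1 - 0.0006667·V_2 = 0.05
  0.0009697·V_2 - 0.0006667·V_1 = 0
Determinant D = (0.004833)(0.0009697) - (-0.0006667)(-0.0006667) = 0.000004242
V_1 = [(0.05)(0.0009697) - (-0.0006667)(0)]/D = 11.43 V
V_2 = [(0.004833)(0) - (0.05)(-0.0006667)]/D = 7.857 V
I_R2 = (V_1 - V_2)/R2 = (11.43 - 7.857)/1500 = 0.002381 A
P_R2 = I_R2² × R2 = (0.002381)² × 1500 = 0.008503 W

Final answer: 0.008503 W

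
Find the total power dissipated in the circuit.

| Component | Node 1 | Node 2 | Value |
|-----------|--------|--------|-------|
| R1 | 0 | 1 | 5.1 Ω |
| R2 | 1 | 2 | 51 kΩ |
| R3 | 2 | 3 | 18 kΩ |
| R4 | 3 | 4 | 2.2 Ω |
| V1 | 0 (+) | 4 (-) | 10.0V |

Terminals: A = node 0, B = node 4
Nodal analysis, taking node 4 as the 0 V reference.
Source V1 fixes V_0 = 10 V.
KCL at each unknown node (sum of currents leaving = 0; resistances in Ω):
  Node 1: (V_1 - 10)/5.1 + (V_1 - V_2)/51000 = 0
  Node 2: (V_2 - V_1)/51000 + (V_2 - V_3)/18000 = 0
  Node 3: (V_3 - V_2)/18000 + (V_3 - 0)/2.2 = 0
Collecting terms (coefficients in siemens):
  0.1961·V_1 - 0.00001961·V_2 = 1.961
  0.00007516·V_2 - 0.00001961·V_1 - 0.00005556·V_3 = 0
  0.4546·V_3 - 0.00005556·V_2 = 0
Solving these 3 simultaneous equations (Gaussian elimination) gives:
  V_1 = 9.999 V, V_2 = 2.609 V, V_3 = 0.0003188 V
Power in each resistor, P = (ΔV)²/R:
  P_R1 = (10 - 9.999)²/5.1 = 0.0000001071 W
  P_R2 = (9.999 - 2.609)²/51000 = 0.001071 W
  P_R3 = (2.609 - 0.0003188)²/18000 = 0.000378 W
  P_R4 = (0.0003188 - 0)²/2.2 = 0.0000000462 W
P_total = P_R1 + P_R2 + P_R3 + P_R4 = 0.001449 W

Final answer: 0.001449 W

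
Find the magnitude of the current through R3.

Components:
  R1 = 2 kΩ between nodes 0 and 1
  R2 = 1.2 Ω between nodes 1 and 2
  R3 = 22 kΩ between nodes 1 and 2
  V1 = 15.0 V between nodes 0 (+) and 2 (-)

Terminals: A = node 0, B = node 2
Nodal analysis, taking node 2 as the 0 V reference.
Source V1 fixes V_0 = 15 V.
KCL at each unknown node (sum of currents leaving = 0; resistances in Ω):
  Node 1: (V_1 - 15)/2000 + (V_1 - 0)/1.2 + (V_1 - 0)/22000 = 0
Collecting terms: 0.8339 × V_1 = 0.0075  =>  V_1 = 0.008994 V
I_R3 = (V_1 - V_2)/R3 = (0.008994 - 0)/22000 = 0.0000004088 A
|I_R3| = 0.0000004088 A

Final answer: |I_R3| = 4.088e-07 A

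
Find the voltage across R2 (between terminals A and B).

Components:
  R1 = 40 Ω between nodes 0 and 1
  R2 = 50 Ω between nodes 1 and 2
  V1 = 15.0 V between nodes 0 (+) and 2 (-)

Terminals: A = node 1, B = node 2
R1 and R2 are in series across V1 (node 0 → node 1 → node 2), and the output A–B is taken across R2, so this is a voltage divider.
Series current: I = V1/(R1 + R2) = 15/(40 + 50) = 15/90 = 0.1667 A
V_R2 = I × R2 = V1 × R2/(R1 + R2) = 15 × 50/90 = 8.333 V

Final answer: 8.333 V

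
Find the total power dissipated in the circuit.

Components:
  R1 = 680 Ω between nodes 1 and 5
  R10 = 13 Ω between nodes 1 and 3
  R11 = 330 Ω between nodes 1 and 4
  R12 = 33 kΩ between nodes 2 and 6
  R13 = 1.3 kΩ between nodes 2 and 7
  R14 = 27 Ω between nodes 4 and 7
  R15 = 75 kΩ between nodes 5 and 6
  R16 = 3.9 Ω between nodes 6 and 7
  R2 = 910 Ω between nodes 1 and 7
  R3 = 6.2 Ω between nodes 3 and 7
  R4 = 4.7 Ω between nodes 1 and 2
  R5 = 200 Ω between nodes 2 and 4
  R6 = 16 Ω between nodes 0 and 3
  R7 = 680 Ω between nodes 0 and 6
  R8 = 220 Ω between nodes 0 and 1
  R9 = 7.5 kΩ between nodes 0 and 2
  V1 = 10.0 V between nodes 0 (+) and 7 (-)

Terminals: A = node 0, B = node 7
Nodal analysis, taking node 7 as the 0 V reference.
Source V1 fixes V_0 = 10 V.
KCL at each unknown node (sum of currents leaving = 0; resistances in Ω):
  Node 1: (V_1 - V_5)/680 + (V_1 - 0)/910 + (V_1 - V_2)/4.7 + (V_1 - 10)/220 + (V_1 - V_3)/13 + (V_1 - V_4)/330 = 0
  Node 2: (V_2 - V_1)/4.7 + (V_2 - V_4)/200 + (V_2 - 10)/7500 + (V_2 - V_6)/33000 + (V_2 - 0)/1300 = 0
  Node 3: (V_3 - 0)/6.2 + (V_3 - 10)/16 + (V_3 - V_1)/13 = 0
  Node 4: (V_4 - V_2)/200 + (V_4 - V_1)/330 + (V_4 - 0)/27 = 0
  Node 5: (V_5 - V_1)/680 + (V_5 - V_6)/75000 = 0
  Node 6: (V_6 - 10)/680 + (V_6 - V_2)/33000 + (V_6 - V_5)/75000 + (V_6 - 0)/3.9 = 0
Collecting terms (coefficients in siemens):
  0.2998·V_1 - 0.2128·V_2 - 0.07692·V_3 - 0.00303·V_4 - 0.001471·V_5 = 0.04545
  0.2187·V_2 - 0.2128·V_1 - 0.005·V_4 - 0.0000303·V_6 = 0.001333
  0.3007·V_3 - 0.07692·V_1 = 0.625
  0.04507·V_4 - 0.00303·V_1 - 0.005·V_2 = 0
  0.001484·V_5 - 0.001471·V_1 - 0.00001333·V_6 = 0
  0.2579·V_6 - 0.0000303·V_2 - 0.00001333·V_5 = 0.01471
Solving these 6 simultaneous equations (Gaussian elimination) gives:
  V_1 = 2.939 V, V_2 = 2.877 V, V_3 = 2.83 V, V_4 = 0.5167 V
  V_5 = 2.913 V, V_6 = 0.0575 V
Power in each resistor, P = (ΔV)²/R:
  P_R1 = (2.939 - 2.913)²/680 = 0.0000009855 W
  P_R2 = (2.939 - 0)²/910 = 0.009489 W
  P_R3 = (2.83 - 0)²/6.2 = 1.292 W
  P_R4 = (2.939 - 2.877)²/4.7 = 0.0008125 W
  P_R5 = (2.877 - 0.5167)²/200 = 0.02785 W
  P_R6 = (10 - 2.83)²/16 = 3.213 W
  P_R7 = (10 - 0.0575)²/680 = 0.1454 W
  P_R8 = (10 - 2.939)²/220 = 0.2267 W
  P_R9 = (10 - 2.877)²/7500 = 0.006765 W
  P_R10 = (2.939 - 2.83)²/13 = 0.0009049 W
  P_R11 = (2.939 - 0.5167)²/330 = 0.01777 W
  P_R12 = (2.877 - 0.0575)²/33000 = 0.0002409 W
  P_R13 = (2.877 - 0)²/1300 = 0.006366 W
  P_R14 = (0.5167 - 0)²/27 = 0.00989 W
  P_R15 = (2.913 - 0.0575)²/75000 = 0.0001087 W
  P_R16 = (0.0575 - 0)²/3.9 = 0.0008479 W
P_total = P_R1 + P_R2 + P_R3 + P_R4 + P_R5 + P_R6 + P_R7 + P_R8 + P_R9 + P_R10 + P_R11 + P_R12 + P_R13 + P_R14 + P_R15 + P_R16 = 4.958 W

Final answer: 4.958 W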